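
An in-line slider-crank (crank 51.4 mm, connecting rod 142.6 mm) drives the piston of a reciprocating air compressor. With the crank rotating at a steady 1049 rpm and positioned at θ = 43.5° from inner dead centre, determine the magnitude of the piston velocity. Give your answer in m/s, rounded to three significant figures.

ω = 2π·1049/60 = 109.9 rad/s
For an in-line slider-crank, x = r cosθ + √(L² − r² sin²θ), so v = −rω sinθ·[1 + r cosθ/√(L² − r² sin²θ)].
With r = 0.0514 m, L = 0.1426 m, θ = 43.5°: √(L² − r² sin²θ) = 0.13814 m.
v = −0.0514·109.9·0.68835·[1 + 0.0514·0.72537/0.13814] = -4.9357 m/s.
|v| = 4.9357 m/s.

4.94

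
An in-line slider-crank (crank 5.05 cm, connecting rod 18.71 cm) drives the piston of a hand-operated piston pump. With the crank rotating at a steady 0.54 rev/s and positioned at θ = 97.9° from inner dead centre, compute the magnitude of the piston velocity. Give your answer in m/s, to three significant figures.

0.163

ω = 2π·0.54 = 3.393 rad/s
For an in-line slider-crank, x = r cosθ + √(L² − r² sin²θ), so v = −rω sinθ·[1 + r cosθ/√(L² − r² sin²θ)].
With r = 0.0505 m, L = 0.1871 m, θ = 97.9°: √(L² − r² sin²θ) = 0.18029 m.
v = −0.0505·3.393·0.99051·[1 + 0.0505·-0.13744/0.18029] = -0.16318 m/s.
|v| = 0.16318 m/s.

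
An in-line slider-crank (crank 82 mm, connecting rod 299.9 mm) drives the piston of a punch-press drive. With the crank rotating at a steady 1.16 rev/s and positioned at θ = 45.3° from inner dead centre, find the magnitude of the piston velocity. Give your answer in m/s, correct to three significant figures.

0.508

ω = 2π·1.16 = 7.288 rad/s
For an in-line slider-crank, x = r cosθ + √(L² − r² sin²θ), so v = −rω sinθ·[1 + r cosθ/√(L² − r² sin²θ)].
With r = 0.082 m, L = 0.2999 m, θ = 45.3°: √(L² − r² sin²θ) = 0.29418 m.
v = −0.082·7.288·0.71080·[1 + 0.082·0.70339/0.29418] = -0.5081 m/s.
|v| = 0.5081 m/s.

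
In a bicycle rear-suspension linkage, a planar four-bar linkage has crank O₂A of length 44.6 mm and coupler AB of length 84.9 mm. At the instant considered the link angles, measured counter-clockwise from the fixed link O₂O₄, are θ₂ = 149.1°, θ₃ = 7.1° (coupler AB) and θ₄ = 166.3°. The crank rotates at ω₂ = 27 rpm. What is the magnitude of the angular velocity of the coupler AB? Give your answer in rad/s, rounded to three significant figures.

1.24

ω₂ = 2.827 rad/s (from 27 rpm).
Differentiating the loop-closure r₂e^{iθ₂}+r₃e^{iθ₃}=r₁+r₄e^{iθ₄} gives r₂ω₂e^{iθ₂}+r₃ω₃e^{iθ₃}=r₄ω₄e^{iθ₄}.
Eliminating the other unknown: ω₃ = r₂ω₂ sin(θ₄−θ₂) / [r₃ sin(θ₃−θ₄)].
Numerator sine = +0.29571; denominator sine = -0.35511.
Result = 0.0446·2.827·(+0.29571) / (0.0849·(-0.35511)) = -1.2369 rad/s; magnitude 1.2369 rad/s.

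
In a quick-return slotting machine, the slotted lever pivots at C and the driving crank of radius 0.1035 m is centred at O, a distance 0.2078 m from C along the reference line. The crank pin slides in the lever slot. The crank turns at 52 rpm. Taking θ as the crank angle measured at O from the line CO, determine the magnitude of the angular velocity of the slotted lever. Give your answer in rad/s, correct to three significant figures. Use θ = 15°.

1.80

ω = 5.445 rad/s (from 52 rpm).
Crank pin A relative to C: A = (d + r cosθ, r sinθ); lever angle φ = atan2(r sinθ, d + r cosθ).
Differentiating tanφ: φ̇ = rω(d cosθ + r)/(d² + r² + 2dr cosθ).
d² + r² + 2dr cosθ = |CA|² = 0.095442 m²;  d cosθ + r = +0.30422 m.
|ω_lever| = |0.1035·5.445·+0.30422| / 0.095442 = 1.7965 rad/s.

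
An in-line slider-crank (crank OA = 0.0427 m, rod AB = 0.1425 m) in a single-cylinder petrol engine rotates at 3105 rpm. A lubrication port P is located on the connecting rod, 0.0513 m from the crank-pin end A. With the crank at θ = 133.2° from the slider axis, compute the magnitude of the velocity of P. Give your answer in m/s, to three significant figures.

ω = 325.2 rad/s.  Crank-pin speed |V_A| = rω = 13.884 m/s, perpendicular to OA.
Rod angle: sinφ = −(r/L) sinθ ⇒ φ = -12.617°; ω_rod = −rω cosθ/√(L²−r²sin²θ) = +68.348 rad/s.
V_P = V_A + ω_rod × AP, with AP = 0.0513 m along the rod.
Components: V_Px = −rω sinθ − a·ω_rod·sinφ = -9.3552 m/s;  V_Py = rω cosθ + a·ω_rod·cosφ = -6.0828 m/s.
|V_P| = √(V_Px² + V_Py²) = 11.159 m/s.

11.2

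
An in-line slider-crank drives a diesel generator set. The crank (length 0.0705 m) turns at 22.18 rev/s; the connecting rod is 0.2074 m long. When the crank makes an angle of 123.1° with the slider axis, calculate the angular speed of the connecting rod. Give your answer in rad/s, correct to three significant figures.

27.0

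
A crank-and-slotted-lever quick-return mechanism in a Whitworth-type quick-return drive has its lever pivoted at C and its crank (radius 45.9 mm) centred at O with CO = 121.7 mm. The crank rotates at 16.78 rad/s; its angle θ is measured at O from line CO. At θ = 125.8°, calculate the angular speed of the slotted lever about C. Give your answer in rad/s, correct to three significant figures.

1.88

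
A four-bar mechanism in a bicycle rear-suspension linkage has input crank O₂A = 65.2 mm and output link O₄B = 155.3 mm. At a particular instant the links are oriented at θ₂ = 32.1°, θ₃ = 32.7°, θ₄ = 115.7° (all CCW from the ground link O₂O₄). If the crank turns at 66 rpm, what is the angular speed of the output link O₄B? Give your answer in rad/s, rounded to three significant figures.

ω₂ = 6.912 rad/s (from 66 rpm).
Differentiating the loop-closure r₂e^{iθ₂}+r₃e^{iθ₃}=r₁+r₄e^{iθ₄} gives r₂ω₂e^{iθ₂}+r₃ω₃e^{iθ₃}=r₄ω₄e^{iθ₄}.
Eliminating the other unknown: ω₄ = r₂ω₂ sin(θ₂−θ₃) / [r₄ sin(θ₄−θ₃)].
Numerator sine = -0.01047; denominator sine = +0.99255.
Result = 0.0652·6.912·(-0.01047) / (0.1553·(+0.99255)) = -0.030614 rad/s; magnitude 0.030614 rad/s.

0.0306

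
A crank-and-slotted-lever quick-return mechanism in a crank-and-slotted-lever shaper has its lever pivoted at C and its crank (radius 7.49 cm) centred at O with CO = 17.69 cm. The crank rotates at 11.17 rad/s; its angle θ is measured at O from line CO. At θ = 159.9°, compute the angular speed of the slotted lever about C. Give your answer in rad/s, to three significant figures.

ω = 11.17 rad/s
Crank pin A relative to C: A = (d + r cosθ, r sinθ); lever angle φ = atan2(r sinθ, d + r cosθ).
Differentiating tanφ: φ̇ = rω(d cosθ + r)/(d² + r² + 2dr cosθ).
d² + r² + 2dr cosθ = |CA|² = 0.012018 m²;  d cosθ + r = -0.091226 m.
|ω_lever| = |0.0749·11.17·-0.091226| / 0.012018 = 6.3507 rad/s.

6.35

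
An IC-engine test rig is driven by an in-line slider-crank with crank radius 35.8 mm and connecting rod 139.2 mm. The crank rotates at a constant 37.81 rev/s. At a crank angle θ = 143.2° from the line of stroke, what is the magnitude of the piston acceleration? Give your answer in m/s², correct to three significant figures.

1460

ω = 2π·37.8 = 237.6 rad/s
x(θ) = r cosθ + √(L² − r² sin²θ); with ω constant, a = ω²·d²x/dθ².
d²x/dθ² = −r cosθ − r²(cos2θ)/√u − r⁴ sin²2θ/(4u^{3/2}),  u = L² − r² sin²θ = 0.0189168 m².
Substituting r = 0.0358 m, L = 0.1392 m, θ = 143.2°: d²x/dθ² = +0.02589 m.
a = ω²·d²x/dθ² = (237.6)²·(+0.02589) = +1461.2 m/s²;  |a| = 1461.2 m/s².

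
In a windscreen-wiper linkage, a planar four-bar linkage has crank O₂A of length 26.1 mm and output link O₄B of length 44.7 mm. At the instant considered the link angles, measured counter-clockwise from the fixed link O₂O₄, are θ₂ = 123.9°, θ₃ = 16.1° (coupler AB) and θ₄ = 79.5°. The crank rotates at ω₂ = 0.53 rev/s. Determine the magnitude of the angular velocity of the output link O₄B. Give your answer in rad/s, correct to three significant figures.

2.07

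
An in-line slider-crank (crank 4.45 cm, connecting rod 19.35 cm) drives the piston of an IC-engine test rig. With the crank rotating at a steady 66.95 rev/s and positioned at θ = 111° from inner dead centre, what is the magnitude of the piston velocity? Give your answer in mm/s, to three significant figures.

ω = 2π·67 = 420.7 rad/s
For an in-line slider-crank, x = r cosθ + √(L² − r² sin²θ), so v = −rω sinθ·[1 + r cosθ/√(L² − r² sin²θ)].
With r = 0.0445 m, L = 0.1935 m, θ = 111°: √(L² − r² sin²θ) = 0.18899 m.
v = −0.0445·420.7·0.93358·[1 + 0.0445·-0.35837/0.18899] = -16.001 m/s.
|v| = 16.001 m/s = 16001 mm/s.

16000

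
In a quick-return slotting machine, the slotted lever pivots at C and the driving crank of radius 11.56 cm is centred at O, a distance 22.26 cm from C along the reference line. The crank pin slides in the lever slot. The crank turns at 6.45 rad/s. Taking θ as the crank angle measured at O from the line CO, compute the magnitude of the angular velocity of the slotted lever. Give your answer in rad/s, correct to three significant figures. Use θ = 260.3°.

1.07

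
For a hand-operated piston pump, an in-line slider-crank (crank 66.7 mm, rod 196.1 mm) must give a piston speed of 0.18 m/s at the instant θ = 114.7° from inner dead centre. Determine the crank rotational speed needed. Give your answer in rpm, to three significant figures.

For an in-line slider-crank, |v_piston| = rω|sinθ|·[1 + r cosθ/√(L² − r² sin²θ)].
With r = 0.0667 m, L = 0.1961 m, θ = 114.7°: the bracketed kinematic factor |dx/dθ| = 0.051542 m.
ω = v/|dx/dθ| = 0.18/0.051542 = 3.4923 rad/s.
N = 60ω/(2π) = 33.349 rpm.

33.3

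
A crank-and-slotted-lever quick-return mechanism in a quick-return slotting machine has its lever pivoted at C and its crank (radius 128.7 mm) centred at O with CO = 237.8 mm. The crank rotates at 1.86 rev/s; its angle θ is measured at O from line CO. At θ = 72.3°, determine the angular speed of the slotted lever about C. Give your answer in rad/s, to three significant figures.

3.30

ω = 11.69 rad/s (from 1.86 rev/s).
Crank pin A relative to C: A = (d + r cosθ, r sinθ); lever angle φ = atan2(r sinθ, d + r cosθ).
Differentiating tanφ: φ̇ = rω(d cosθ + r)/(d² + r² + 2dr cosθ).
d² + r² + 2dr cosθ = |CA|² = 0.0917223 m²;  d cosθ + r = +0.201 m.
|ω_lever| = |0.1287·11.69·+0.201| / 0.0917223 = 3.296 rad/s.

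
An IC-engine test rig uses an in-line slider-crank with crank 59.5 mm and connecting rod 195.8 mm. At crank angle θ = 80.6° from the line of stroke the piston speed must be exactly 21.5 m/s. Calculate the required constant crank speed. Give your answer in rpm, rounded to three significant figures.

For an in-line slider-crank, |v_piston| = rω|sinθ|·[1 + r cosθ/√(L² − r² sin²θ)].
With r = 0.0595 m, L = 0.1958 m, θ = 80.6°: the bracketed kinematic factor |dx/dθ| = 0.061755 m.
ω = v/|dx/dθ| = 21.5/0.061755 = 348.15 rad/s.
N = 60ω/(2π) = 3324.6 rpm.

3320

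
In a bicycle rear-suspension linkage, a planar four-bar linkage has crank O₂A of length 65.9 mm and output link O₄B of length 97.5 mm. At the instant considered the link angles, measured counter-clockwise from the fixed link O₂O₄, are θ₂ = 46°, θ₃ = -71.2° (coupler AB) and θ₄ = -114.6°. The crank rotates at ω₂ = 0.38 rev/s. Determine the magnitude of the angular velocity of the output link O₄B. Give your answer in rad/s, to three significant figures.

2.09

ω₂ = 2.388 rad/s (from 0.38 rev/s).
Differentiating the loop-closure r₂e^{iθ₂}+r₃e^{iθ₃}=r₁+r₄e^{iθ₄} gives r₂ω₂e^{iθ₂}+r₃ω₃e^{iθ₃}=r₄ω₄e^{iθ₄}.
Eliminating the other unknown: ω₄ = r₂ω₂ sin(θ₂−θ₃) / [r₄ sin(θ₄−θ₃)].
Numerator sine = +0.88942; denominator sine = -0.68709.
Result = 0.0659·2.388·(+0.88942) / (0.0975·(-0.68709)) = -2.089 rad/s; magnitude 2.089 rad/s.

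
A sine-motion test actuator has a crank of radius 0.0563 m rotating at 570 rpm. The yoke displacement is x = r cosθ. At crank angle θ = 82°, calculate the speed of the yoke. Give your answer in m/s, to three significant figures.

ω = 59.69 rad/s (from 570 rpm).
x = r cosθ ⇒ ẋ = −rω sinθ.
|v| = rω|sinθ| = 0.0563·59.69·|sin 82°| = 3.3279 m/s.

3.33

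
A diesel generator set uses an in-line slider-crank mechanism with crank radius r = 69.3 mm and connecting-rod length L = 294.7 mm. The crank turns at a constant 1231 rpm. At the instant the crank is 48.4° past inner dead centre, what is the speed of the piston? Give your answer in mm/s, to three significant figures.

ω = 2π·1231/60 = 128.9 rad/s
For an in-line slider-crank, x = r cosθ + √(L² − r² sin²θ), so v = −rω sinθ·[1 + r cosθ/√(L² − r² sin²θ)].
With r = 0.0693 m, L = 0.2947 m, θ = 48.4°: √(L² − r² sin²θ) = 0.29011 m.
v = −0.0693·128.9·0.74780·[1 + 0.0693·0.66393/0.29011] = -7.7399 m/s.
|v| = 7.7399 m/s = 7739.9 mm/s.

7740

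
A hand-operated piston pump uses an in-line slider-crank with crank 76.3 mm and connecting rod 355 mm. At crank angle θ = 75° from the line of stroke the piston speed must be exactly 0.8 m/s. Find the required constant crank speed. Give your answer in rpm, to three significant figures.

98.1

For an in-line slider-crank, |v_piston| = rω|sinθ|·[1 + r cosθ/√(L² − r² sin²θ)].
With r = 0.0763 m, L = 0.355 m, θ = 75°: the bracketed kinematic factor |dx/dθ| = 0.077891 m.
ω = v/|dx/dθ| = 0.8/0.077891 = 10.271 rad/s.
N = 60ω/(2π) = 98.078 rpm.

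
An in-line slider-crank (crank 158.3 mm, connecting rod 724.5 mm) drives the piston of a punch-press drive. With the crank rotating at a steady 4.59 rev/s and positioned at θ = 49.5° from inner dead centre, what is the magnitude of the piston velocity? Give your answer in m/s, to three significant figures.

3.97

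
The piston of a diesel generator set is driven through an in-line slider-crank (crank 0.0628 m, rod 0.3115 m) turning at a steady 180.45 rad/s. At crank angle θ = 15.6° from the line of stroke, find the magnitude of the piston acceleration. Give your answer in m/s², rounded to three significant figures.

2320

ω = 180.4 rad/s
x(θ) = r cosθ + √(L² − r² sin²θ); with ω constant, a = ω²·d²x/dθ².
d²x/dθ² = −r cosθ − r²(cos2θ)/√u − r⁴ sin²2θ/(4u^{3/2}),  u = L² − r² sin²θ = 0.096747 m².
Substituting r = 0.0628 m, L = 0.3115 m, θ = 15.6°: d²x/dθ² = -0.071367 m.
a = ω²·d²x/dθ² = (180.4)²·(-0.071367) = -2323.9 m/s²;  |a| = 2323.9 m/s².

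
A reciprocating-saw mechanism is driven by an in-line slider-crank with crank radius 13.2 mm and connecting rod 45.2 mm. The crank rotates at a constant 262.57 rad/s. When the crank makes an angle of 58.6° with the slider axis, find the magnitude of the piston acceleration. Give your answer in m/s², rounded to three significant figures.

354

ω = 262.6 rad/s
x(θ) = r cosθ + √(L² − r² sin²θ); with ω constant, a = ω²·d²x/dθ².
d²x/dθ² = −r cosθ − r²(cos2θ)/√u − r⁴ sin²2θ/(4u^{3/2}),  u = L² − r² sin²θ = 0.0019161 m².
Substituting r = 0.0132 m, L = 0.0452 m, θ = 58.6°: d²x/dθ² = -0.0051294 m.
a = ω²·d²x/dθ² = (262.6)²·(-0.0051294) = -353.64 m/s²;  |a| = 353.64 m/s².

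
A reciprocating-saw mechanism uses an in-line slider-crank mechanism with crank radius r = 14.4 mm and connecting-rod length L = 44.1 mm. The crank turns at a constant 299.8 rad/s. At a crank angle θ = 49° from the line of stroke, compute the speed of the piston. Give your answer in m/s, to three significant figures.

3.98

ω = 299.8 rad/s
For an in-line slider-crank, x = r cosθ + √(L² − r² sin²θ), so v = −rω sinθ·[1 + r cosθ/√(L² − r² sin²θ)].
With r = 0.0144 m, L = 0.0441 m, θ = 49°: √(L² − r² sin²θ) = 0.04274 m.
v = −0.0144·299.8·0.75471·[1 + 0.0144·0.65606/0.04274] = -3.9784 m/s.
|v| = 3.9784 m/s.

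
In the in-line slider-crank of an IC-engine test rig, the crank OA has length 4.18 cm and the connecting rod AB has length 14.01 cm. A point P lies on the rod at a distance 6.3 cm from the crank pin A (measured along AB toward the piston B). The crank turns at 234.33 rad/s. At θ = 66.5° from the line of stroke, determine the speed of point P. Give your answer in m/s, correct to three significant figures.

9.72

ω = 234.3 rad/s.  Crank-pin speed |V_A| = rω = 9.795 m/s, perpendicular to OA.
Rod angle: sinφ = −(r/L) sinθ ⇒ φ = -15.879°; ω_rod = −rω cosθ/√(L²−r²sin²θ) = -28.984 rad/s.
V_P = V_A + ω_rod × AP, with AP = 0.063 m along the rod.
Components: V_Px = −rω sinθ − a·ω_rod·sinφ = -9.4822 m/s;  V_Py = rω cosθ + a·ω_rod·cosφ = +2.1494 m/s.
|V_P| = √(V_Px² + V_Py²) = 9.7228 m/s.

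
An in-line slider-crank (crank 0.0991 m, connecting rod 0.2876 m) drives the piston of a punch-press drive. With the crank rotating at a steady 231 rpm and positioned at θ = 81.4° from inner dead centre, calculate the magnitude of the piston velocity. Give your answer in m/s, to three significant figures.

2.50

ω = 2π·231/60 = 24.19 rad/s
For an in-line slider-crank, x = r cosθ + √(L² − r² sin²θ), so v = −rω sinθ·[1 + r cosθ/√(L² − r² sin²θ)].
With r = 0.0991 m, L = 0.2876 m, θ = 81.4°: √(L² − r² sin²θ) = 0.27039 m.
v = −0.0991·24.19·0.98876·[1 + 0.0991·0.14954/0.27039] = -2.5002 m/s.
|v| = 2.5002 m/s.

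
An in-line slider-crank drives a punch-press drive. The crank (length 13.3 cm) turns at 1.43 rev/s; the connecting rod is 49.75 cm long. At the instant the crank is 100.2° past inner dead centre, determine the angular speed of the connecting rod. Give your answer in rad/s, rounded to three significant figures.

0.441

ω = 8.985 rad/s (converted from 1.43 rev/s).
The rod makes angle φ with the slider axis where L sinφ = r sinθ; differentiating, L cosφ·φ̇ = r ω cosθ.
L cosφ = √(L² − r² sin²θ) = 0.47997 m.
|ω_rod| = r ω |cosθ| / √(L² − r² sin²θ) = 0.133·8.985·0.17708/0.47997 = 0.44089 rad/s.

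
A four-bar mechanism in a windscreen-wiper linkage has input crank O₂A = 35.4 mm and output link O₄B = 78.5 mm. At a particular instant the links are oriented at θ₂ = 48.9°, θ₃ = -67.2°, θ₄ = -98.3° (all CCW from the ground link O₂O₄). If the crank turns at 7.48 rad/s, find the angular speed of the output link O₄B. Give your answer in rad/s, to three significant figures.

5.86

ω₂ = 7.48 rad/s
Differentiating the loop-closure r₂e^{iθ₂}+r₃e^{iθ₃}=r₁+r₄e^{iθ₄} gives r₂ω₂e^{iθ₂}+r₃ω₃e^{iθ₃}=r₄ω₄e^{iθ₄}.
Eliminating the other unknown: ω₄ = r₂ω₂ sin(θ₂−θ₃) / [r₄ sin(θ₄−θ₃)].
Numerator sine = +0.89803; denominator sine = -0.51653.
Result = 0.0354·7.48·(+0.89803) / (0.0785·(-0.51653)) = -5.8644 rad/s; magnitude 5.8644 rad/s.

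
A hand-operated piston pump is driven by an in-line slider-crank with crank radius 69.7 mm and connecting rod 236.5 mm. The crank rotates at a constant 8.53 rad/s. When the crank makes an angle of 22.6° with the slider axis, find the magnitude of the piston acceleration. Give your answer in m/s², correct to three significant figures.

ω = 8.53 rad/s
x(θ) = r cosθ + √(L² − r² sin²θ); with ω constant, a = ω²·d²x/dθ².
d²x/dθ² = −r cosθ − r²(cos2θ)/√u − r⁴ sin²2θ/(4u^{3/2}),  u = L² − r² sin²θ = 0.0552148 m².
Substituting r = 0.0697 m, L = 0.2365 m, θ = 22.6°: d²x/dθ² = -0.079145 m.
a = ω²·d²x/dθ² = (8.53)²·(-0.079145) = -5.7586 m/s²;  |a| = 5.7586 m/s².

5.76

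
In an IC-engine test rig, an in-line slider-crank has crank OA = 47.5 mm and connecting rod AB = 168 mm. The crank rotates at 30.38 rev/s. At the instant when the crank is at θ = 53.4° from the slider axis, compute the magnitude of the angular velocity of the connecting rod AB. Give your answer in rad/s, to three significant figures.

ω = 190.9 rad/s (converted from 30.38 rev/s).
The rod makes angle φ with the slider axis where L sinφ = r sinθ; differentiating, L cosφ·φ̇ = r ω cosθ.
L cosφ = √(L² − r² sin²θ) = 0.16361 m.
|ω_rod| = r ω |cosθ| / √(L² − r² sin²θ) = 0.0475·190.9·0.59622/0.16361 = 33.041 rad/s.

33.0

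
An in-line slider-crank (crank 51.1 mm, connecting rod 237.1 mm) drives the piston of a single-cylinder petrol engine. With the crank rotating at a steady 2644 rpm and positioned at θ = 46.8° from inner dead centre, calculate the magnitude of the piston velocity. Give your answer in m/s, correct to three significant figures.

11.9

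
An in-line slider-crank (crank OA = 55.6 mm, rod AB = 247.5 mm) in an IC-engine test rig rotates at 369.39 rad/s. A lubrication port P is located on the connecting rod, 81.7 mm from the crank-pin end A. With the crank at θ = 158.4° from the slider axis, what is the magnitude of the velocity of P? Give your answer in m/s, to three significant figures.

ω = 369.4 rad/s.  Crank-pin speed |V_A| = rω = 20.538 m/s, perpendicular to OA.
Rod angle: sinφ = −(r/L) sinθ ⇒ φ = -4.744°; ω_rod = −rω cosθ/√(L²−r²sin²θ) = +77.42 rad/s.
V_P = V_A + ω_rod × AP, with AP = 0.0817 m along the rod.
Components: V_Px = −rω sinθ − a·ω_rod·sinφ = -7.0375 m/s;  V_Py = rω cosθ + a·ω_rod·cosφ = -12.792 m/s.
|V_P| = √(V_Px² + V_Py²) = 14.6 m/s.

14.6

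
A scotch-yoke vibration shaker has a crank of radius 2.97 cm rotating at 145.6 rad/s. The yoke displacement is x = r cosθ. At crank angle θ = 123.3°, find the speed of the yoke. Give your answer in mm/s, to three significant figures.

3610

ω = 145.6 rad/s
x = r cosθ ⇒ ẋ = −rω sinθ.
|v| = rω|sinθ| = 0.0297·145.6·|sin 123.3°| = 3.6143 m/s = 3614.3 mm/s.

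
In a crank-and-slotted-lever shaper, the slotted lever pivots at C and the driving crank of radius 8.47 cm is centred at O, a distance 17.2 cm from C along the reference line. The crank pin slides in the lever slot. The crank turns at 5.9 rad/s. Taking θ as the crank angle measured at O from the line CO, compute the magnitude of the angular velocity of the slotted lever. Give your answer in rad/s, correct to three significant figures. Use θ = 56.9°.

ω = 5.9 rad/s
Crank pin A relative to C: A = (d + r cosθ, r sinθ); lever angle φ = atan2(r sinθ, d + r cosθ).
Differentiating tanφ: φ̇ = rω(d cosθ + r)/(d² + r² + 2dr cosθ).
d² + r² + 2dr cosθ = |CA|² = 0.0526698 m²;  d cosθ + r = +0.17863 m.
|ω_lever| = |0.0847·5.9·+0.17863| / 0.0526698 = 1.6948 rad/s.

1.69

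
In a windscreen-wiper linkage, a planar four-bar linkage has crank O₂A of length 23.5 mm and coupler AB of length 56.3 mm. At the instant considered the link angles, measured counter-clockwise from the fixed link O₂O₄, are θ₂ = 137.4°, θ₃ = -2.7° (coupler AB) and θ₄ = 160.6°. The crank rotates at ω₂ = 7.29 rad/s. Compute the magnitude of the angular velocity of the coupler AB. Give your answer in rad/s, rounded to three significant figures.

4.17

ω₂ = 7.29 rad/s
Differentiating the loop-closure r₂e^{iθ₂}+r₃e^{iθ₃}=r₁+r₄e^{iθ₄} gives r₂ω₂e^{iθ₂}+r₃ω₃e^{iθ₃}=r₄ω₄e^{iθ₄}.
Eliminating the other unknown: ω₃ = r₂ω₂ sin(θ₄−θ₂) / [r₃ sin(θ₃−θ₄)].
Numerator sine = +0.39394; denominator sine = -0.28736.
Result = 0.0235·7.29·(+0.39394) / (0.0563·(-0.28736)) = -4.1715 rad/s; magnitude 4.1715 rad/s.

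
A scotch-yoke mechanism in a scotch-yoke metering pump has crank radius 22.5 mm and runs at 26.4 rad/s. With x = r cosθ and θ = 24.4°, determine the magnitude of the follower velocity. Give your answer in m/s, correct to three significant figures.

0.245

ω = 26.4 rad/s
x = r cosθ ⇒ ẋ = −rω sinθ.
|v| = rω|sinθ| = 0.0225·26.4·|sin 24.4°| = 0.24538 m/s.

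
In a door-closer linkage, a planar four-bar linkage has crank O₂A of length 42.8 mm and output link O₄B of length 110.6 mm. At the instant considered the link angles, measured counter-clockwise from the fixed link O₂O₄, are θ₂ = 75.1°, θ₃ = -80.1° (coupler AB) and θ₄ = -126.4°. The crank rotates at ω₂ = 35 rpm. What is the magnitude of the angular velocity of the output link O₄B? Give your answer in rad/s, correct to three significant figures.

ω₂ = 3.665 rad/s (from 35 rpm).
Differentiating the loop-closure r₂e^{iθ₂}+r₃e^{iθ₃}=r₁+r₄e^{iθ₄} gives r₂ω₂e^{iθ₂}+r₃ω₃e^{iθ₃}=r₄ω₄e^{iθ₄}.
Eliminating the other unknown: ω₄ = r₂ω₂ sin(θ₂−θ₃) / [r₄ sin(θ₄−θ₃)].
Numerator sine = +0.41945; denominator sine = -0.72297.
Result = 0.0428·3.665·(+0.41945) / (0.1106·(-0.72297)) = -0.8229 rad/s; magnitude 0.8229 rad/s.

0.823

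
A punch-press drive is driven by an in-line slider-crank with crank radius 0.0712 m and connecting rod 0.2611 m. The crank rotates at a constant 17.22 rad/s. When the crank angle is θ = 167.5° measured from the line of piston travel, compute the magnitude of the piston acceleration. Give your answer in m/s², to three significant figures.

ω = 17.22 rad/s
x(θ) = r cosθ + √(L² − r² sin²θ); with ω constant, a = ω²·d²x/dθ².
d²x/dθ² = −r cosθ − r²(cos2θ)/√u − r⁴ sin²2θ/(4u^{3/2}),  u = L² − r² sin²θ = 0.0679357 m².
Substituting r = 0.0712 m, L = 0.2611 m, θ = 167.5°: d²x/dθ² = +0.05182 m.
a = ω²·d²x/dθ² = (17.22)²·(+0.05182) = +15.366 m/s²;  |a| = 15.366 m/s².

15.4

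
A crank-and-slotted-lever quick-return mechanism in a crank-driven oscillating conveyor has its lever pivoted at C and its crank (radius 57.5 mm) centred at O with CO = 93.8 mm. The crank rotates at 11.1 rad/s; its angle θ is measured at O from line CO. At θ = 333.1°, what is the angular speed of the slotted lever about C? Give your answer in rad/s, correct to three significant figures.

ω = 11.1 rad/s
Crank pin A relative to C: A = (d + r cosθ, r sinθ); lever angle φ = atan2(r sinθ, d + r cosθ).
Differentiating tanφ: φ̇ = rω(d cosθ + r)/(d² + r² + 2dr cosθ).
d² + r² + 2dr cosθ = |CA|² = 0.0217245 m²;  d cosθ + r = +0.14115 m.
|ω_lever| = |0.0575·11.1·+0.14115| / 0.0217245 = 4.1469 rad/s.

4.15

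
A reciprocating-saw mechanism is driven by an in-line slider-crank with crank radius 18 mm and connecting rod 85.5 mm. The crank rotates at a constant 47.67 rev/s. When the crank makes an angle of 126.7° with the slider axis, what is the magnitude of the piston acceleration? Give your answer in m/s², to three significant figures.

1060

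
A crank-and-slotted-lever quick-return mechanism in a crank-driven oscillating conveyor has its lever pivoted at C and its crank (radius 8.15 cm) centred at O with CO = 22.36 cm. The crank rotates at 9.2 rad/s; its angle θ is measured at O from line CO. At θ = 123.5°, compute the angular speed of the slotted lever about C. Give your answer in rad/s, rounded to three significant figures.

0.860

ω = 9.2 rad/s
Crank pin A relative to C: A = (d + r cosθ, r sinθ); lever angle φ = atan2(r sinθ, d + r cosθ).
Differentiating tanφ: φ̇ = rω(d cosθ + r)/(d² + r² + 2dr cosθ).
d² + r² + 2dr cosθ = |CA|² = 0.0365229 m²;  d cosθ + r = -0.041913 m.
|ω_lever| = |0.0815·9.2·-0.041913| / 0.0365229 = 0.86046 rad/s.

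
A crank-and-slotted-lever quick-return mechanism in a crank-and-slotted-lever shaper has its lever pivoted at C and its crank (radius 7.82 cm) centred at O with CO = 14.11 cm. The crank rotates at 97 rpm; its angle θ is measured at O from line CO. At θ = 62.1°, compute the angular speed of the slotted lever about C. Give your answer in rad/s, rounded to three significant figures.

3.15

ω = 10.16 rad/s (from 97 rpm).
Crank pin A relative to C: A = (d + r cosθ, r sinθ); lever angle φ = atan2(r sinθ, d + r cosθ).
Differentiating tanφ: φ̇ = rω(d cosθ + r)/(d² + r² + 2dr cosθ).
d² + r² + 2dr cosθ = |CA|² = 0.0363507 m²;  d cosθ + r = +0.14422 m.
|ω_lever| = |0.0782·10.16·+0.14422| / 0.0363507 = 3.1516 rad/s.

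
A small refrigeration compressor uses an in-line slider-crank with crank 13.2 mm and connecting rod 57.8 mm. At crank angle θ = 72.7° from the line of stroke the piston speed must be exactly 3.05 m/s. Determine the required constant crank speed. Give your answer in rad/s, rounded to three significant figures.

For an in-line slider-crank, |v_piston| = rω|sinθ|·[1 + r cosθ/√(L² − r² sin²θ)].
With r = 0.0132 m, L = 0.0578 m, θ = 72.7°: the bracketed kinematic factor |dx/dθ| = 0.01348 m.
ω = v/|dx/dθ| = 3.05/0.01348 = 226.26 rad/s.

226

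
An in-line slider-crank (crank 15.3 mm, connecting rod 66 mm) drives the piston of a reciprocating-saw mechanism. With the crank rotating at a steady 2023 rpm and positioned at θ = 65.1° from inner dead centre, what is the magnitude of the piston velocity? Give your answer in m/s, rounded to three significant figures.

3.23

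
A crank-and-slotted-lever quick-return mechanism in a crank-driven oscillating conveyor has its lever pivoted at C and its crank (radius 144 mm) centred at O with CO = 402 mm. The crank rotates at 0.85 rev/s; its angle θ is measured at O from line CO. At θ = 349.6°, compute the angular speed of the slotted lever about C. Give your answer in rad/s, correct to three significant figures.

ω = 5.341 rad/s (from 0.85 rev/s).
Crank pin A relative to C: A = (d + r cosθ, r sinθ); lever angle φ = atan2(r sinθ, d + r cosθ).
Differentiating tanφ: φ̇ = rω(d cosθ + r)/(d² + r² + 2dr cosθ).
d² + r² + 2dr cosθ = |CA|² = 0.296214 m²;  d cosθ + r = +0.5394 m.
|ω_lever| = |0.144·5.341·+0.5394| / 0.296214 = 1.4004 rad/s.

1.40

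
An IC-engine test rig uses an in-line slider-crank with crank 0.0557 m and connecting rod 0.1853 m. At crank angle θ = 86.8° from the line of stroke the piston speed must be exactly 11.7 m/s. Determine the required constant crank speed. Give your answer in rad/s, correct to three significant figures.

207

For an in-line slider-crank, |v_piston| = rω|sinθ|·[1 + r cosθ/√(L² − r² sin²θ)].
With r = 0.0557 m, L = 0.1853 m, θ = 86.8°: the bracketed kinematic factor |dx/dθ| = 0.056591 m.
ω = v/|dx/dθ| = 11.7/0.056591 = 206.75 rad/s.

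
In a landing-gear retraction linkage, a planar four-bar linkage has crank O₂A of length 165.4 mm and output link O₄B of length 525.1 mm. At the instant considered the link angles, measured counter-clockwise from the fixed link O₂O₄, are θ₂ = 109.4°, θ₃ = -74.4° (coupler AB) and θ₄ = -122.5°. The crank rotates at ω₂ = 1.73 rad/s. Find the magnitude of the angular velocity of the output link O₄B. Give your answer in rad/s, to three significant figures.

0.0485

ω₂ = 1.73 rad/s
Differentiating the loop-closure r₂e^{iθ₂}+r₃e^{iθ₃}=r₁+r₄e^{iθ₄} gives r₂ω₂e^{iθ₂}+r₃ω₃e^{iθ₃}=r₄ω₄e^{iθ₄}.
Eliminating the other unknown: ω₄ = r₂ω₂ sin(θ₂−θ₃) / [r₄ sin(θ₄−θ₃)].
Numerator sine = -0.06627; denominator sine = -0.74431.
Result = 0.1654·1.73·(-0.06627) / (0.5251·(-0.74431)) = +0.048521 rad/s; magnitude 0.048521 rad/s.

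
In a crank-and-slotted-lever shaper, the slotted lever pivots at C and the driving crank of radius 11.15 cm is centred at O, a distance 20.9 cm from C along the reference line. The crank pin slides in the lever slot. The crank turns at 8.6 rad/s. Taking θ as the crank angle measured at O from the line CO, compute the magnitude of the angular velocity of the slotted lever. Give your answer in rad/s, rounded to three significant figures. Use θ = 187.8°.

ω = 8.6 rad/s
Crank pin A relative to C: A = (d + r cosθ, r sinθ); lever angle φ = atan2(r sinθ, d + r cosθ).
Differentiating tanφ: φ̇ = rω(d cosθ + r)/(d² + r² + 2dr cosθ).
d² + r² + 2dr cosθ = |CA|² = 0.00993747 m²;  d cosθ + r = -0.095566 m.
|ω_lever| = |0.1115·8.6·-0.095566| / 0.00993747 = 9.2215 rad/s.

9.22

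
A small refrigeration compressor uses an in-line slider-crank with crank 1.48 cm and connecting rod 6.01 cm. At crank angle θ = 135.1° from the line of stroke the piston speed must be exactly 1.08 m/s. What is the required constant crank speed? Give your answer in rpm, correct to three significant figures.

For an in-line slider-crank, |v_piston| = rω|sinθ|·[1 + r cosθ/√(L² − r² sin²θ)].
With r = 0.0148 m, L = 0.0601 m, θ = 135.1°: the bracketed kinematic factor |dx/dθ| = 0.0085964 m.
ω = v/|dx/dθ| = 1.08/0.0085964 = 125.63 rad/s.
N = 60ω/(2π) = 1199.7 rpm.

1200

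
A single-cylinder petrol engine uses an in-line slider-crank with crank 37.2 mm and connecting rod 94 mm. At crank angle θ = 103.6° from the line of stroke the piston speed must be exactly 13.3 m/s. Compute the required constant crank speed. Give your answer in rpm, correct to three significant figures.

For an in-line slider-crank, |v_piston| = rω|sinθ|·[1 + r cosθ/√(L² − r² sin²θ)].
With r = 0.0372 m, L = 0.094 m, θ = 103.6°: the bracketed kinematic factor |dx/dθ| = 0.032512 m.
ω = v/|dx/dθ| = 13.3/0.032512 = 409.08 rad/s.
N = 60ω/(2π) = 3906.4 rpm.

3910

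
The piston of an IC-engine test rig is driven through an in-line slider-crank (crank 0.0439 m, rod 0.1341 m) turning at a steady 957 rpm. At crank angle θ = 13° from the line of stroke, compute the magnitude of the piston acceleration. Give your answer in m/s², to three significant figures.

ω = 2π·957/60 = 100.2 rad/s
x(θ) = r cosθ + √(L² − r² sin²θ); with ω constant, a = ω²·d²x/dθ².
d²x/dθ² = −r cosθ − r²(cos2θ)/√u − r⁴ sin²2θ/(4u^{3/2}),  u = L² − r² sin²θ = 0.0178853 m².
Substituting r = 0.0439 m, L = 0.1341 m, θ = 13°: d²x/dθ² = -0.055802 m.
a = ω²·d²x/dθ² = (100.2)²·(-0.055802) = -560.44 m/s²;  |a| = 560.44 m/s².

560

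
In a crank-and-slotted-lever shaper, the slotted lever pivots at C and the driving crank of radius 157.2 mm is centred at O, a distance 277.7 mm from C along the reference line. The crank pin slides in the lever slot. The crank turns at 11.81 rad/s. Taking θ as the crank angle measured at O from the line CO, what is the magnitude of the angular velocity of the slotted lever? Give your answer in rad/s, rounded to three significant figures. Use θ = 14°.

4.25

ω = 11.81 rad/s
Crank pin A relative to C: A = (d + r cosθ, r sinθ); lever angle φ = atan2(r sinθ, d + r cosθ).
Differentiating tanφ: φ̇ = rω(d cosθ + r)/(d² + r² + 2dr cosθ).
d² + r² + 2dr cosθ = |CA|² = 0.186545 m²;  d cosθ + r = +0.42665 m.
|ω_lever| = |0.1572·11.81·+0.42665| / 0.186545 = 4.2461 rad/s.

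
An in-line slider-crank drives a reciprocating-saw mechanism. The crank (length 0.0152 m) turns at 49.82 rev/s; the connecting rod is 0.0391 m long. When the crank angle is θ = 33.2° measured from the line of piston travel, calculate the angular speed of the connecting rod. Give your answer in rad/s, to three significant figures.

104

ω = 313 rad/s (converted from 49.82 rev/s).
The rod makes angle φ with the slider axis where L sinφ = r sinθ; differentiating, L cosφ·φ̇ = r ω cosθ.
L cosφ = √(L² − r² sin²θ) = 0.038204 m.
|ω_rod| = r ω |cosθ| / √(L² − r² sin²θ) = 0.0152·313·0.83676/0.038204 = 104.21 rad/s.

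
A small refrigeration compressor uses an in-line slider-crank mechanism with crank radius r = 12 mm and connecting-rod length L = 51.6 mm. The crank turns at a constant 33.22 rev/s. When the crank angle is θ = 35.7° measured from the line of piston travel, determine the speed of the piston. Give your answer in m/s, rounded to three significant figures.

ω = 2π·33.2 = 208.7 rad/s
For an in-line slider-crank, x = r cosθ + √(L² − r² sin²θ), so v = −rω sinθ·[1 + r cosθ/√(L² − r² sin²θ)].
With r = 0.012 m, L = 0.0516 m, θ = 35.7°: √(L² − r² sin²θ) = 0.051123 m.
v = −0.012·208.7·0.58354·[1 + 0.012·0.81208/0.051123] = -1.7402 m/s.
|v| = 1.7402 m/s.

1.74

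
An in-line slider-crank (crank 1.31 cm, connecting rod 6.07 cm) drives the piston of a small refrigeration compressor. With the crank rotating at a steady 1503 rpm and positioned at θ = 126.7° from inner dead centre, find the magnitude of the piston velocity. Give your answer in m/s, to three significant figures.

1.44

ω = 2π·1503/60 = 157.4 rad/s
For an in-line slider-crank, x = r cosθ + √(L² − r² sin²θ), so v = −rω sinθ·[1 + r cosθ/√(L² − r² sin²θ)].
With r = 0.0131 m, L = 0.0607 m, θ = 126.7°: √(L² − r² sin²θ) = 0.059784 m.
v = −0.0131·157.4·0.80178·[1 + 0.0131·-0.59763/0.059784] = -1.4367 m/s.
|v| = 1.4367 m/s.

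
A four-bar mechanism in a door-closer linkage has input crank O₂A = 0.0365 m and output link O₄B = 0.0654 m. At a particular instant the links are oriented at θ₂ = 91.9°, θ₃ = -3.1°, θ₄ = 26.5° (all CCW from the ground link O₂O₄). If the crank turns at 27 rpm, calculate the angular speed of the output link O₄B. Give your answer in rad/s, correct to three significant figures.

3.18

ω₂ = 2.827 rad/s (from 27 rpm).
Differentiating the loop-closure r₂e^{iθ₂}+r₃e^{iθ₃}=r₁+r₄e^{iθ₄} gives r₂ω₂e^{iθ₂}+r₃ω₃e^{iθ₃}=r₄ω₄e^{iθ₄}.
Eliminating the other unknown: ω₄ = r₂ω₂ sin(θ₂−θ₃) / [r₄ sin(θ₄−θ₃)].
Numerator sine = +0.99619; denominator sine = +0.49394.
Result = 0.0365·2.827·(+0.99619) / (0.0654·(+0.49394)) = +3.1826 rad/s; magnitude 3.1826 rad/s.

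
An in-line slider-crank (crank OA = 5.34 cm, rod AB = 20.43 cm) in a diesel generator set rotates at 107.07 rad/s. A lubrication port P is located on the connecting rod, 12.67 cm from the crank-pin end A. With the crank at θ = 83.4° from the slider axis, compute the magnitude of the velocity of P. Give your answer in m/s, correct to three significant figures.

5.79

ω = 107.1 rad/s.  Crank-pin speed |V_A| = rω = 5.7175 m/s, perpendicular to OA.
Rod angle: sinφ = −(r/L) sinθ ⇒ φ = -15.049°; ω_rod = −rω cosθ/√(L²−r²sin²θ) = -3.3309 rad/s.
V_P = V_A + ω_rod × AP, with AP = 0.1267 m along the rod.
Components: V_Px = −rω sinθ − a·ω_rod·sinφ = -5.7892 m/s;  V_Py = rω cosθ + a·ω_rod·cosφ = +0.24961 m/s.
|V_P| = √(V_Px² + V_Py²) = 5.7946 m/s.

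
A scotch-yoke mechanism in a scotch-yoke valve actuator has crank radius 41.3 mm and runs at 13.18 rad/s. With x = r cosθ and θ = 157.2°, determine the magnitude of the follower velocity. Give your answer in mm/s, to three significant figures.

211

ω = 13.18 rad/s
x = r cosθ ⇒ ẋ = −rω sinθ.
|v| = rω|sinθ| = 0.0413·13.18·|sin 157.2°| = 0.21094 m/s = 210.94 mm/s.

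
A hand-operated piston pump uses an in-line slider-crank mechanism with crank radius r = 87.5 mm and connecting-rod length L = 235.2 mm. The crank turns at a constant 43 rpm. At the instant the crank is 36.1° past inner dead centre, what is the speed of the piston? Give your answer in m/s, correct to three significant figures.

0.304

ω = 2π·43/60 = 4.503 rad/s
For an in-line slider-crank, x = r cosθ + √(L² − r² sin²θ), so v = −rω sinθ·[1 + r cosθ/√(L² − r² sin²θ)].
With r = 0.0875 m, L = 0.2352 m, θ = 36.1°: √(L² − r² sin²θ) = 0.22948 m.
v = −0.0875·4.503·0.58920·[1 + 0.0875·0.80799/0.22948] = -0.30367 m/s.
|v| = 0.30367 m/s.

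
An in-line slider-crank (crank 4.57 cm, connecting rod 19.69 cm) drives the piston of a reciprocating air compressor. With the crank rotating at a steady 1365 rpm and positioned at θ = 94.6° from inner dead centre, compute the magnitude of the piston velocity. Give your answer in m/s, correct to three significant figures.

6.39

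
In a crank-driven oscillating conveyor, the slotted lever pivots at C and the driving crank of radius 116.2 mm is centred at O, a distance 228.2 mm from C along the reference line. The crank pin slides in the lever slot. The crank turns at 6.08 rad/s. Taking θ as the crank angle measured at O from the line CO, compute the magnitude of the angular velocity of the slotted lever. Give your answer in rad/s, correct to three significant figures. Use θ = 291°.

ω = 6.08 rad/s
Crank pin A relative to C: A = (d + r cosθ, r sinθ); lever angle φ = atan2(r sinθ, d + r cosθ).
Differentiating tanφ: φ̇ = rω(d cosθ + r)/(d² + r² + 2dr cosθ).
d² + r² + 2dr cosθ = |CA|² = 0.0845833 m²;  d cosθ + r = +0.19798 m.
|ω_lever| = |0.1162·6.08·+0.19798| / 0.0845833 = 1.6537 rad/s.

1.65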